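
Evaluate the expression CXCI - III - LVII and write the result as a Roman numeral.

CXCI = 191, III = 3, LVII = 57
191 - 3 = 188
188 - 57 = 131

CXXXI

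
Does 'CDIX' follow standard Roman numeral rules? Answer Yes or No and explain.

'CDIX': Check the rules: uses only the symbols I, V, X, L, C, D, M; no symbol is repeated more than three times in a row; V, L and D each appear at most once; the only places a smaller symbol precedes a larger one are the allowed subtractive pairs CD, IX, the symbol right after such a pair (if any) is smaller than the pair's first symbol, and otherwise the values never increase from left to right. Value: CD (400) + IX (9) = 409. So it is a valid standard Roman numeral.

Yes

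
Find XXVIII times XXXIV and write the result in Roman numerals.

XXVIII = 28
XXXIV = 34
28 × 34 = 952

CMLII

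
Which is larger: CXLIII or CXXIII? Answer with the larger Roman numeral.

CXLIII = 143
CXXIII = 123
143 is larger

CXLIII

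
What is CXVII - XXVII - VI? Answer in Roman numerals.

CXVII = 117, XXVII = 27, VI = 6
117 - 27 = 90
90 - 6 = 84

LXXXIV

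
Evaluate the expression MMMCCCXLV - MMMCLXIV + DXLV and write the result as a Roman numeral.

MMMCCCXLV = 3345, MMMCLXIV = 3164, DXLV = 545
3345 - 3164 = 181
181 + 545 = 726

DCCXXVI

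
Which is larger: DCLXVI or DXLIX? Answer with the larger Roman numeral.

DCLXVI = 666
DXLIX = 549
666 is larger

DCLXVI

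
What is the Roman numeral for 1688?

Convert 1688 to Roman numerals:
  1688 contains 1×1000 (M)
  688 contains 1×500 (D)
  188 contains 1×100 (C)
  88 contains 1×50 (L)
  38 contains 3×10 (XXX)
  8 contains 1×5 (V)
  3 contains 3×1 (III)

MDCLXXXVIII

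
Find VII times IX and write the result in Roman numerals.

VII = 7
IX = 9
7 × 9 = 63

LXIII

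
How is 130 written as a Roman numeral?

Convert 130 to Roman numerals:
  130 contains 1×100 (C)
  30 contains 3×10 (XXX)

CXXX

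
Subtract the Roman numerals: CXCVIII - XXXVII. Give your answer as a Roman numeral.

CXCVIII = 198
XXXVII = 37
198 - 37 = 161

CLXI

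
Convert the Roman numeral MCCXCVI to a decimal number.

MCCXCVI: M=1000, C=100, C=100, XC=90, V=5, I=1
1000 + 100 + 100 + 90 + 5 + 1 = 1296

1296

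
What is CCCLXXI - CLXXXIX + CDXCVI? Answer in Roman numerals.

CCCLXXI = 371, CLXXXIX = 189, CDXCVI = 496
371 - 189 = 182
182 + 496 = 678

DCLXXVIII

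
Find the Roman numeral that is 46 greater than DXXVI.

DXXVI = 526
526 + 46 = 572

DLXXII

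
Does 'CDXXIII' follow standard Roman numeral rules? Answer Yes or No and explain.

'CDXXIII': Check the rules: uses only the symbols I, V, X, L, C, D, M; no symbol is repeated more than three times in a row; V, L and D each appear at most once; the only place a smaller symbol precedes a larger one is the allowed subtractive pair CD, the symbol right after such a pair (if any) is smaller than the pair's first symbol, and otherwise the values never increase from left to right. Value: CD (400) + X (10) + X (10) + I (1) + I (1) + I (1) = 423. So it is a valid standard Roman numeral.

Yes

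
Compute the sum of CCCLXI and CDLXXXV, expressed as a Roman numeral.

CCCLXI = 361
CDLXXXV = 485
361 + 485 = 846

DCCCXLVI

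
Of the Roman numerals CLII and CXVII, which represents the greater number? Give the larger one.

CLII = 152
CXVII = 117
152 is larger

CLII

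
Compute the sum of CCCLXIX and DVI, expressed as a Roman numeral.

CCCLXIX = 369
DVI = 506
369 + 506 = 875

DCCCLXXV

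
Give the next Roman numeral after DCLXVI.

DCLXVI = 666, so the next integer is 666 + 1 = 667

DCLXVII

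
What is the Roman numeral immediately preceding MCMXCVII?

MCMXCVII = 1997; previous is 1996

MCMXCVI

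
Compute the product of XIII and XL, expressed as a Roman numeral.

XIII = 13
XL = 40
13 × 40 = 520

DXX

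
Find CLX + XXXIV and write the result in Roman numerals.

CLX = 160
XXXIV = 34
160 + 34 = 194

CXCIV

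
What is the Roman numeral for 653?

Convert 653 to Roman numerals:
  653 contains 1×500 (D)
  153 contains 1×100 (C)
  53 contains 1×50 (L)
  3 contains 3×1 (III)

DCLIII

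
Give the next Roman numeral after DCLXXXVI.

DCLXXXVI = 686; next is 687

DCLXXXVII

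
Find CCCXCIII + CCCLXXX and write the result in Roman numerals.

CCCXCIII = 393
CCCLXXX = 380
393 + 380 = 773

DCCLXXIII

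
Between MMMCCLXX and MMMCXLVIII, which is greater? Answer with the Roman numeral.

MMMCCLXX = 3270
MMMCXLVIII = 3148
3270 is larger

MMMCCLXX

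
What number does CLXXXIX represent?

CLXXXIX: C=100, L=50, X=10, X=10, X=10, IX=9
100 + 50 + 10 + 10 + 10 + 9 = 189

189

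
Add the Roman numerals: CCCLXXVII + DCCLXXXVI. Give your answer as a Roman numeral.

CCCLXXVII = 377
DCCLXXXVI = 786
377 + 786 = 1163

MCLXIII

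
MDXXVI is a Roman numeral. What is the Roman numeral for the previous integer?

MDXXVI = 1526, so the previous integer is 1526 - 1 = 1525

MDXXV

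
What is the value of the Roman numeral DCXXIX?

DCXXIX: D=500, C=100, X=10, X=10, IX=9
500 + 100 + 10 + 10 + 9 = 629

629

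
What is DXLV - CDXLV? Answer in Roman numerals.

DXLV = 545
CDXLV = 445
545 - 445 = 100

C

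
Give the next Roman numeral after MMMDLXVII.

MMMDLXVII = 3567; next is 3568

MMMDLXVIII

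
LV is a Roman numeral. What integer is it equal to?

LV: L=50, V=5
50 + 5 = 55

55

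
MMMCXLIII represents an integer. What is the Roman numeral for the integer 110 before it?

MMMCXLIII = 3143
3143 - 110 = 3033

MMMXXXIII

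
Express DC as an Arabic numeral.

DC: D=500, C=100
500 + 100 = 600

600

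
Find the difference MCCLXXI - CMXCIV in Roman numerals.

MCCLXXI = 1271
CMXCIV = 994
1271 - 994 = 277

CCLXXVII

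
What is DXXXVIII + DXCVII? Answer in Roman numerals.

DXXXVIII = 538
DXCVII = 597
538 + 597 = 1135

MCXXXV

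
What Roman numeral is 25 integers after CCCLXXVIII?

CCCLXXVIII = 378
378 + 25 = 403

CDIII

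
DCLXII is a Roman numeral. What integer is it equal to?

DCLXII: D=500, C=100, L=50, X=10, I=1, I=1
500 + 100 + 50 + 10 + 1 + 1 = 662

662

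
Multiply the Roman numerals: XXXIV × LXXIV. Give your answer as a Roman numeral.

XXXIV = 34
LXXIV = 74
34 × 74 = 2516

MMDXVI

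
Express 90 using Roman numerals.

Convert 90 to Roman numerals:
  90 contains 1×90 (XC)

XC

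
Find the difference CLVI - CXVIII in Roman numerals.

CLVI = 156
CXVIII = 118
156 - 118 = 38

XXXVIII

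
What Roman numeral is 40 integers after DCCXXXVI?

DCCXXXVI = 736
736 + 40 = 776

DCCLXXVI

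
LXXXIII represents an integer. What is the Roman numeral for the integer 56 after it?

LXXXIII = 83
83 + 56 = 139

CXXXIX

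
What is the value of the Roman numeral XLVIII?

XLVIII: XL=40, V=5, I=1, I=1, I=1
40 + 5 + 1 + 1 + 1 = 48

48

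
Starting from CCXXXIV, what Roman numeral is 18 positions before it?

CCXXXIV = 234
234 - 18 = 216

CCXVI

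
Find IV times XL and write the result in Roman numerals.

IV = 4
XL = 40
4 × 40 = 160

CLX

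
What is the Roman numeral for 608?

Convert 608 to Roman numerals:
  608 contains 1×500 (D)
  108 contains 1×100 (C)
  8 contains 1×5 (V)
  3 contains 3×1 (III)

DCVIII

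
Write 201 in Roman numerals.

Convert 201 to Roman numerals:
  201 contains 2×100 (CC)
  1 contains 1×1 (I)

CCI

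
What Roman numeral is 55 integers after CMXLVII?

CMXLVII = 947
947 + 55 = 1002

MII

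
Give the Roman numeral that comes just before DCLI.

DCLI = 651, so the previous integer is 651 - 1 = 650

DCL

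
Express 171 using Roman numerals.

Convert 171 to Roman numerals:
  171 contains 1×100 (C)
  71 contains 1×50 (L)
  21 contains 2×10 (XX)
  1 contains 1×1 (I)

CLXXI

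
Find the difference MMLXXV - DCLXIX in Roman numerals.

MMLXXV = 2075
DCLXIX = 669
2075 - 669 = 1406

MCDVI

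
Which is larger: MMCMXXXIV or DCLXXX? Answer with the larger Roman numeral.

MMCMXXXIV = 2934
DCLXXX = 680
2934 is larger

MMCMXXXIV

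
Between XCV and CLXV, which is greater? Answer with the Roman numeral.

XCV = 95
CLXV = 165
165 is larger

CLXV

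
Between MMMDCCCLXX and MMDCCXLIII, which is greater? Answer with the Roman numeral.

MMMDCCCLXX = 3870
MMDCCXLIII = 2743
3870 is larger

MMMDCCCLXX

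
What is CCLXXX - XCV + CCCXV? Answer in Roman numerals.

CCLXXX = 280, XCV = 95, CCCXV = 315
280 - 95 = 185
185 + 315 = 500

D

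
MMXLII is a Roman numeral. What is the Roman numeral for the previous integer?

MMXLII = 2042; previous is 2041

MMXLI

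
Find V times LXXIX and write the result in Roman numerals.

V = 5
LXXIX = 79
5 × 79 = 395

CCCXCV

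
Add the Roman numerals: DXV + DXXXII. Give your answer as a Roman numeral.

DXV = 515
DXXXII = 532
515 + 532 = 1047

MXLVII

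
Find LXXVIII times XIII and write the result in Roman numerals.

LXXVIII = 78
XIII = 13
78 × 13 = 1014

MXIV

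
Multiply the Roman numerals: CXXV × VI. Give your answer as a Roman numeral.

CXXV = 125
VI = 6
125 × 6 = 750

DCCL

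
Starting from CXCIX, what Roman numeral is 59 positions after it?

CXCIX = 199
199 + 59 = 258

CCLVIII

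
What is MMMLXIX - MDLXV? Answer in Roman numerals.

MMMLXIX = 3069
MDLXV = 1565
3069 - 1565 = 1504

MDIV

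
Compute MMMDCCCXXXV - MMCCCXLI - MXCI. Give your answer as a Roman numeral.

MMMDCCCXXXV = 3835, MMCCCXLI = 2341, MXCI = 1091
3835 - 2341 = 1494
1494 - 1091 = 403

CDIII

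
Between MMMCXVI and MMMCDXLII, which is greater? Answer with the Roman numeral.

MMMCXVI = 3116
MMMCDXLII = 3442
3442 is larger

MMMCDXLII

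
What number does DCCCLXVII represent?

DCCCLXVII: D=500, C=100, C=100, C=100, L=50, X=10, V=5, I=1, I=1
500 + 100 + 100 + 100 + 50 + 10 + 5 + 1 + 1 = 867

867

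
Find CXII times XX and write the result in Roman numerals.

CXII = 112
XX = 20
112 × 20 = 2240

MMCCXL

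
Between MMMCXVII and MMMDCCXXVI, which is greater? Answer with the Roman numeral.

MMMCXVII = 3117
MMMDCCXXVI = 3726
3726 is larger

MMMDCCXXVI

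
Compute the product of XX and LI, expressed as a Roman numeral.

XX = 20
LI = 51
20 × 51 = 1020

MXX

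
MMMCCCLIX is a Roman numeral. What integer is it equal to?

MMMCCCLIX: M=1000, M=1000, M=1000, C=100, C=100, C=100, L=50, IX=9
1000 + 1000 + 1000 + 100 + 100 + 100 + 50 + 9 = 3359

3359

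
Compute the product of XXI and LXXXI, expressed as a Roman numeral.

XXI = 21
LXXXI = 81
21 × 81 = 1701

MDCCI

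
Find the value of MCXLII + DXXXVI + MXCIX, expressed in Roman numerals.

MCXLII = 1142, DXXXVI = 536, MXCIX = 1099
1142 + 536 = 1678
1678 + 1099 = 2777

MMDCCLXXVII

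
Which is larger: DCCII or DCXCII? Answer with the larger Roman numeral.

DCCII = 702
DCXCII = 692
702 is larger

DCCII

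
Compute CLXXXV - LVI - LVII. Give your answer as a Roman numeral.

CLXXXV = 185, LVI = 56, LVII = 57
185 - 56 = 129
129 - 57 = 72

LXXII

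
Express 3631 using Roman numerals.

Convert 3631 to Roman numerals:
  3631 contains 3×1000 (MMM)
  631 contains 1×500 (D)
  131 contains 1×100 (C)
  31 contains 3×10 (XXX)
  1 contains 1×1 (I)

MMMDCXXXI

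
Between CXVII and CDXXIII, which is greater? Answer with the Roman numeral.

CXVII = 117
CDXXIII = 423
423 is larger

CDXXIII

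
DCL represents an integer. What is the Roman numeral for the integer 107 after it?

DCL = 650
650 + 107 = 757

DCCLVII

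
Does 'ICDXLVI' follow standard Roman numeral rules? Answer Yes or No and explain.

'ICDXLVI': Invalid subtractive combination: IC

No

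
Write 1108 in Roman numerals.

Convert 1108 to Roman numerals:
  1108 contains 1×1000 (M)
  108 contains 1×100 (C)
  8 contains 1×5 (V)
  3 contains 3×1 (III)

MCVIII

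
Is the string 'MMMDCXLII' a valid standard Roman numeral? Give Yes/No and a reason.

'MMMDCXLII': Check the rules: uses only the symbols I, V, X, L, C, D, M; no symbol is repeated more than three times in a row; V, L and D each appear at most once; the only place a smaller symbol precedes a larger one is the allowed subtractive pair XL, the symbol right after such a pair (if any) is smaller than the pair's first symbol, and otherwise the values never increase from left to right. Value: M (1000) + M (1000) + M (1000) + D (500) + C (100) + XL (40) + I (1) + I (1) = 3642. So it is a valid standard Roman numeral.

Yes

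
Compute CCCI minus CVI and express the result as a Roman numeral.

CCCI = 301
CVI = 106
301 - 106 = 195

CXCV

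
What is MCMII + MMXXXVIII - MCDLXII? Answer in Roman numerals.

MCMII = 1902, MMXXXVIII = 2038, MCDLXII = 1462
1902 + 2038 = 3940
3940 - 1462 = 2478

MMCDLXXVIII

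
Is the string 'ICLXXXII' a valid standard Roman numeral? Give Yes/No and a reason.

'ICLXXXII': Invalid subtractive combination: IC

No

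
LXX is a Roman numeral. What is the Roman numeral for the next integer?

LXX = 70, so the next integer is 70 + 1 = 71

LXXI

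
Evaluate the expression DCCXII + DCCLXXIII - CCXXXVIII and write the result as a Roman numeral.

DCCXII = 712, DCCLXXIII = 773, CCXXXVIII = 238
712 + 773 = 1485
1485 - 238 = 1247

MCCXLVII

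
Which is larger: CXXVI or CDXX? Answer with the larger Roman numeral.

CXXVI = 126
CDXX = 420
420 is larger

CDXX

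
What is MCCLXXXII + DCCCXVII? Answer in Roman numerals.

MCCLXXXII = 1282
DCCCXVII = 817
1282 + 817 = 2099

MMXCIX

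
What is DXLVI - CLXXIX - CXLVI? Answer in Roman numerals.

DXLVI = 546, CLXXIX = 179, CXLVI = 146
546 - 179 = 367
367 - 146 = 221

CCXXI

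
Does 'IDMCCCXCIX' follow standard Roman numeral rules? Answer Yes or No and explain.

'IDMCCCXCIX': Invalid subtractive combination: ID

No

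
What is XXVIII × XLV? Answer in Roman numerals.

XXVIII = 28
XLV = 45
28 × 45 = 1260

MCCLX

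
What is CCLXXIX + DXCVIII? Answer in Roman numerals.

CCLXXIX = 279
DXCVIII = 598
279 + 598 = 877

DCCCLXXVII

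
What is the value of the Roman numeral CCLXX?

CCLXX: C=100, C=100, L=50, X=10, X=10
100 + 100 + 50 + 10 + 10 = 270

270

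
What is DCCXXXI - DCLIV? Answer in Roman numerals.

DCCXXXI = 731
DCLIV = 654
731 - 654 = 77

LXXVII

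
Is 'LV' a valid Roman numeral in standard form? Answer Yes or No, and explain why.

'LV': Check the rules: uses only the symbols I, V, X, L, C, D, M; no symbol is repeated more than three times in a row; V, L and D each appear at most once; no smaller symbol precedes a larger one (values never increase from left to right). Value: L (50) + V (5) = 55. So it is a valid standard Roman numeral.

Yes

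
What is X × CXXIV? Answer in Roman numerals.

X = 10
CXXIV = 124
10 × 124 = 1240

MCCXL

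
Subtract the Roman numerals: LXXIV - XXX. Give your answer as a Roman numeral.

LXXIV = 74
XXX = 30
74 - 30 = 44

XLIV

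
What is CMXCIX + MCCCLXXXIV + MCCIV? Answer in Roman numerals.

CMXCIX = 999, MCCCLXXXIV = 1384, MCCIV = 1204
999 + 1384 = 2383
2383 + 1204 = 3587

MMMDLXXXVII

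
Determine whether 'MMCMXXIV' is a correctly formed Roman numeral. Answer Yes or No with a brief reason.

'MMCMXXIV': Check the rules: uses only the symbols I, V, X, L, C, D, M; no symbol is repeated more than three times in a row; V, L and D each appear at most once; the only places a smaller symbol precedes a larger one are the allowed subtractive pairs CM, IV, the symbol right after such a pair (if any) is smaller than the pair's first symbol, and otherwise the values never increase from left to right. Value: M (1000) + M (1000) + CM (900) + X (10) + X (10) + IV (4) = 2924. So it is a valid standard Roman numeral.

Yes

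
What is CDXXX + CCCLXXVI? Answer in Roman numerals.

CDXXX = 430
CCCLXXVI = 376
430 + 376 = 806

DCCCVI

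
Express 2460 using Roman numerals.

Convert 2460 to Roman numerals:
  2460 contains 2×1000 (MM)
  460 contains 1×400 (CD)
  60 contains 1×50 (L)
  10 contains 1×10 (X)

MMCDLX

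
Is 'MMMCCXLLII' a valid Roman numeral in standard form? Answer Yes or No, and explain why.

'MMMCCXLLII': L should not appear more than once

No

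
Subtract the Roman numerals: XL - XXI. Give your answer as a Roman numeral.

XL = 40
XXI = 21
40 - 21 = 19

XIX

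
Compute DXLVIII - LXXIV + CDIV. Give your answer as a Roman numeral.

DXLVIII = 548, LXXIV = 74, CDIV = 404
548 - 74 = 474
474 + 404 = 878

DCCCLXXVIII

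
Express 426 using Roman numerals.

Convert 426 to Roman numerals:
  426 contains 1×400 (CD)
  26 contains 2×10 (XX)
  6 contains 1×5 (V)
  1 contains 1×1 (I)

CDXXVI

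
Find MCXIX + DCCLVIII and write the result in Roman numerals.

MCXIX = 1119
DCCLVIII = 758
1119 + 758 = 1877

MDCCCLXXVII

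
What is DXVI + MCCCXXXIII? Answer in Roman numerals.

DXVI = 516
MCCCXXXIII = 1333
516 + 1333 = 1849

MDCCCXLIX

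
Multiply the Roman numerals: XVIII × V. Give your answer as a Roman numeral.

XVIII = 18
V = 5
18 × 5 = 90

XC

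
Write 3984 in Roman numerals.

Convert 3984 to Roman numerals:
  3984 contains 3×1000 (MMM)
  984 contains 1×900 (CM)
  84 contains 1×50 (L)
  34 contains 3×10 (XXX)
  4 contains 1×4 (IV)

MMMCMLXXXIV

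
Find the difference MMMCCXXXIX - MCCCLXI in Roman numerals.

MMMCCXXXIX = 3239
MCCCLXI = 1361
3239 - 1361 = 1878

MDCCCLXXVIII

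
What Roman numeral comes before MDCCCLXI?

MDCCCLXI = 1861; previous is 1860

MDCCCLX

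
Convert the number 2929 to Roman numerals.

Convert 2929 to Roman numerals:
  2929 contains 2×1000 (MM)
  929 contains 1×900 (CM)
  29 contains 2×10 (XX)
  9 contains 1×9 (IX)

MMCMXXIX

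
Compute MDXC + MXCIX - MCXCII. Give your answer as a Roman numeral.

MDXC = 1590, MXCIX = 1099, MCXCII = 1192
1590 + 1099 = 2689
2689 - 1192 = 1497

MCDXCVII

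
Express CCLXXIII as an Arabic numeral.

CCLXXIII: C=100, C=100, L=50, X=10, X=10, I=1, I=1, I=1
100 + 100 + 50 + 10 + 10 + 1 + 1 + 1 = 273

273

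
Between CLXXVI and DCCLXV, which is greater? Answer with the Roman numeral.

CLXXVI = 176
DCCLXV = 765
765 is larger

DCCLXV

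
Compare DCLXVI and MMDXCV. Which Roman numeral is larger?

DCLXVI = 666
MMDXCV = 2595
2595 is larger

MMDXCV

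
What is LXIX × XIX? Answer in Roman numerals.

LXIX = 69
XIX = 19
69 × 19 = 1311

MCCCXI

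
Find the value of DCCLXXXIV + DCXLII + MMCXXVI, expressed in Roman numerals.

DCCLXXXIV = 784, DCXLII = 642, MMCXXVI = 2126
784 + 642 = 1426
1426 + 2126 = 3552

MMMDLII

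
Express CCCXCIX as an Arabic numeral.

CCCXCIX: C=100, C=100, C=100, XC=90, IX=9
100 + 100 + 100 + 90 + 9 = 399

399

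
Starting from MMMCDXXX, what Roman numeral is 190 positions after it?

MMMCDXXX = 3430
3430 + 190 = 3620

MMMDCXX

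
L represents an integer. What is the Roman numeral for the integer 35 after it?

L = 50
50 + 35 = 85

LXXXV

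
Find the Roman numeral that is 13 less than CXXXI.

CXXXI = 131
131 - 13 = 118

CXVIII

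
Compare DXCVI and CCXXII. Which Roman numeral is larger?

DXCVI = 596
CCXXII = 222
596 is larger

DXCVI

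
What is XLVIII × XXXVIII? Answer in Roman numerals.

XLVIII = 48
XXXVIII = 38
48 × 38 = 1824

MDCCCXXIV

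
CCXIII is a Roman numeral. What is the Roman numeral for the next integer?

CCXIII = 213, so the next integer is 213 + 1 = 214

CCXIV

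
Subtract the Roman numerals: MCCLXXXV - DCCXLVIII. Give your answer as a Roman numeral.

MCCLXXXV = 1285
DCCXLVIII = 748
1285 - 748 = 537

DXXXVII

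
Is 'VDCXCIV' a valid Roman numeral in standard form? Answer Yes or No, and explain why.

'VDCXCIV': V should not appear more than once

No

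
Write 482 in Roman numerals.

Convert 482 to Roman numerals:
  482 contains 1×400 (CD)
  82 contains 1×50 (L)
  32 contains 3×10 (XXX)
  2 contains 2×1 (II)

CDLXXXII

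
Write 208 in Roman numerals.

Convert 208 to Roman numerals:
  208 contains 2×100 (CC)
  8 contains 1×5 (V)
  3 contains 3×1 (III)

CCVIII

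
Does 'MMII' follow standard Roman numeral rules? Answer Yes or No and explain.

'MMII': Check the rules: uses only the symbols I, V, X, L, C, D, M; no symbol is repeated more than three times in a row; V, L and D each appear at most once; no smaller symbol precedes a larger one (values never increase from left to right). Value: M (1000) + M (1000) + I (1) + I (1) = 2002. So it is a valid standard Roman numeral.

Yes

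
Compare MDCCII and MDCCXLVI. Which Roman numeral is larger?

MDCCII = 1702
MDCCXLVI = 1746
1746 is larger

MDCCXLVI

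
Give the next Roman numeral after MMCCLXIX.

MMCCLXIX = 2269, so the next integer is 2269 + 1 = 2270

MMCCLXX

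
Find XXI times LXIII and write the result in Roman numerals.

XXI = 21
LXIII = 63
21 × 63 = 1323

MCCCXXIII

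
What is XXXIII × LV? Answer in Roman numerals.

XXXIII = 33
LV = 55
33 × 55 = 1815

MDCCCXV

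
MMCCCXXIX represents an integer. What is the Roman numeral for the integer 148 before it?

MMCCCXXIX = 2329
2329 - 148 = 2181

MMCLXXXI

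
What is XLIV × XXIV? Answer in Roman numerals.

XLIV = 44
XXIV = 24
44 × 24 = 1056

MLVI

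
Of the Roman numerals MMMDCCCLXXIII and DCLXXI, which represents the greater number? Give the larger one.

MMMDCCCLXXIII = 3873
DCLXXI = 671
3873 is larger

MMMDCCCLXXIII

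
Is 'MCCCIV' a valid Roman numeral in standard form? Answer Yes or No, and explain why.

'MCCCIV': Check the rules: uses only the symbols I, V, X, L, C, D, M; no symbol is repeated more than three times in a row; V, L and D each appear at most once; the only place a smaller symbol precedes a larger one is the allowed subtractive pair IV, the symbol right after such a pair (if any) is smaller than the pair's first symbol, and otherwise the values never increase from left to right. Value: M (1000) + C (100) + C (100) + C (100) + IV (4) = 1304. So it is a valid standard Roman numeral.

Yes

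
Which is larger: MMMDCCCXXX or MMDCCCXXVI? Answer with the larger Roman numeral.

MMMDCCCXXX = 3830
MMDCCCXXVI = 2826
3830 is larger

MMMDCCCXXX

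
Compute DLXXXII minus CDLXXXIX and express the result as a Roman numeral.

DLXXXII = 582
CDLXXXIX = 489
582 - 489 = 93

XCIII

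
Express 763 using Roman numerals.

Convert 763 to Roman numerals:
  763 contains 1×500 (D)
  263 contains 2×100 (CC)
  63 contains 1×50 (L)
  13 contains 1×10 (X)
  3 contains 3×1 (III)

DCCLXIII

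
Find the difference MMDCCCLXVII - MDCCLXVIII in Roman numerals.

MMDCCCLXVII = 2867
MDCCLXVIII = 1768
2867 - 1768 = 1099

MXCIX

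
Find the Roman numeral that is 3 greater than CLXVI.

CLXVI = 166
166 + 3 = 169

CLXIX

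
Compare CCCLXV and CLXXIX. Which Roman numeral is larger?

CCCLXV = 365
CLXXIX = 179
365 is larger

CCCLXV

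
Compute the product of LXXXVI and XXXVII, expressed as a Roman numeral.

LXXXVI = 86
XXXVII = 37
86 × 37 = 3182

MMMCLXXXII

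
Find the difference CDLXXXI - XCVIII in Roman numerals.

CDLXXXI = 481
XCVIII = 98
481 - 98 = 383

CCCLXXXIII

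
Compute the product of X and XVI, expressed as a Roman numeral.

X = 10
XVI = 16
10 × 16 = 160

CLX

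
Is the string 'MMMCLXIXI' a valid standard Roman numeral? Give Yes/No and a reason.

'MMMCLXIXI': I cannot come right after the subtractive pair IX: once I is subtracted in IX, the next symbol must be smaller than I

No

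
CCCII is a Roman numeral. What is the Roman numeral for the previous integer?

CCCII = 302, so the previous integer is 302 - 1 = 301

CCCI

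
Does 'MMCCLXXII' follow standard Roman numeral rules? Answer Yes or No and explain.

'MMCCLXXII': Check the rules: uses only the symbols I, V, X, L, C, D, M; no symbol is repeated more than three times in a row; V, L and D each appear at most once; no smaller symbol precedes a larger one (values never increase from left to right). Value: M (1000) + M (1000) + C (100) + C (100) + L (50) + X (10) + X (10) + I (1) + I (1) = 2272. So it is a valid standard Roman numeral.

Yes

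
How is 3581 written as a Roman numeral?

Convert 3581 to Roman numerals:
  3581 contains 3×1000 (MMM)
  581 contains 1×500 (D)
  81 contains 1×50 (L)
  31 contains 3×10 (XXX)
  1 contains 1×1 (I)

MMMDLXXXI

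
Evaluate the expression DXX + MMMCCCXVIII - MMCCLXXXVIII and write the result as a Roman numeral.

DXX = 520, MMMCCCXVIII = 3318, MMCCLXXXVIII = 2288
520 + 3318 = 3838
3838 - 2288 = 1550

MDL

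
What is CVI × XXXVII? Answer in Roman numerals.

CVI = 106
XXXVII = 37
106 × 37 = 3922

MMMCMXXII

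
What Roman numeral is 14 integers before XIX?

XIX = 19
19 - 14 = 5

V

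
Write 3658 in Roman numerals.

Convert 3658 to Roman numerals:
  3658 contains 3×1000 (MMM)
  658 contains 1×500 (D)
  158 contains 1×100 (C)
  58 contains 1×50 (L)
  8 contains 1×5 (V)
  3 contains 3×1 (III)

MMMDCLVIII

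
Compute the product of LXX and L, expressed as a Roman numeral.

LXX = 70
L = 50
70 × 50 = 3500

MMMD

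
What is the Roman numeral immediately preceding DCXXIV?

DCXXIV = 624, so the previous integer is 624 - 1 = 623

DCXXIII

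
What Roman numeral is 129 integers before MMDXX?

MMDXX = 2520
2520 - 129 = 2391

MMCCCXCI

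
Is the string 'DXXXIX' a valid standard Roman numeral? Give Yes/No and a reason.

'DXXXIX': Check the rules: uses only the symbols I, V, X, L, C, D, M; no symbol is repeated more than three times in a row; V, L and D each appear at most once; the only place a smaller symbol precedes a larger one is the allowed subtractive pair IX, the symbol right after such a pair (if any) is smaller than the pair's first symbol, and otherwise the values never increase from left to right. Value: D (500) + X (10) + X (10) + X (10) + IX (9) = 539. So it is a valid standard Roman numeral.

Yes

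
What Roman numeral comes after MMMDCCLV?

MMMDCCLV = 3755; next is 3756

MMMDCCLVI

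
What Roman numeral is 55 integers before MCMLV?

MCMLV = 1955
1955 - 55 = 1900

MCM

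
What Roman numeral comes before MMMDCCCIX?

MMMDCCCIX = 3809, so the previous integer is 3809 - 1 = 3808

MMMDCCCVIII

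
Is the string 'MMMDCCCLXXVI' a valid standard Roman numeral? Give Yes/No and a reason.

'MMMDCCCLXXVI': Check the rules: uses only the symbols I, V, X, L, C, D, M; no symbol is repeated more than three times in a row; V, L and D each appear at most once; no smaller symbol precedes a larger one (values never increase from left to right). Value: M (1000) + M (1000) + M (1000) + D (500) + C (100) + C (100) + C (100) + L (50) + X (10) + X (10) + V (5) + I (1) = 3876. So it is a valid standard Roman numeral.

Yes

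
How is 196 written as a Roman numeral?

Convert 196 to Roman numerals:
  196 contains 1×100 (C)
  96 contains 1×90 (XC)
  6 contains 1×5 (V)
  1 contains 1×1 (I)

CXCVI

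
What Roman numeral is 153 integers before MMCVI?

MMCVI = 2106
2106 - 153 = 1953

MCMLIII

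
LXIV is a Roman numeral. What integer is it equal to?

LXIV: L=50, X=10, IV=4
50 + 10 + 4 = 64

64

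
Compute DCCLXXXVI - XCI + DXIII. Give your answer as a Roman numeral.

DCCLXXXVI = 786, XCI = 91, DXIII = 513
786 - 91 = 695
695 + 513 = 1208

MCCVIII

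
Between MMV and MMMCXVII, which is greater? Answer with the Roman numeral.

MMV = 2005
MMMCXVII = 3117
3117 is larger

MMMCXVII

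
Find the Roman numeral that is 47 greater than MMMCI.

MMMCI = 3101
3101 + 47 = 3148

MMMCXLVIII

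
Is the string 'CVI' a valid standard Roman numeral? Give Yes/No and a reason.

'CVI': Check the rules: uses only the symbols I, V, X, L, C, D, M; no symbol is repeated more than three times in a row; V, L and D each appear at most once; no smaller symbol precedes a larger one (values never increase from left to right). Value: C (100) + V (5) + I (1) = 106. So it is a valid standard Roman numeral.

Yes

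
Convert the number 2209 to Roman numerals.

Convert 2209 to Roman numerals:
  2209 contains 2×1000 (MM)
  209 contains 2×100 (CC)
  9 contains 1×9 (IX)

MMCCIX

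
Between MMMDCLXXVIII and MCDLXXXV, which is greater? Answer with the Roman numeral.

MMMDCLXXVIII = 3678
MCDLXXXV = 1485
3678 is larger

MMMDCLXXVIII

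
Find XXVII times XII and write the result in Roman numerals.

XXVII = 27
XII = 12
27 × 12 = 324

CCCXXIV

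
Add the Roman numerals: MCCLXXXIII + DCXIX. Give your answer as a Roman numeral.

MCCLXXXIII = 1283
DCXIX = 619
1283 + 619 = 1902

MCMII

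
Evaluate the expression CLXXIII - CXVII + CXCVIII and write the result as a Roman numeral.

CLXXIII = 173, CXVII = 117, CXCVIII = 198
173 - 117 = 56
56 + 198 = 254

CCLIV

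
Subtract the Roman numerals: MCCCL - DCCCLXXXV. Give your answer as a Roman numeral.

MCCCL = 1350
DCCCLXXXV = 885
1350 - 885 = 465

CDLXV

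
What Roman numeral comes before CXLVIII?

CXLVIII = 148, so the previous integer is 148 - 1 = 147

CXLVII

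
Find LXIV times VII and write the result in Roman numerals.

LXIV = 64
VII = 7
64 × 7 = 448

CDXLVIII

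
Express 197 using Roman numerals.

Convert 197 to Roman numerals:
  197 contains 1×100 (C)
  97 contains 1×90 (XC)
  7 contains 1×5 (V)
  2 contains 2×1 (II)

CXCVII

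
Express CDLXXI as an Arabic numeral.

CDLXXI: CD=400, L=50, X=10, X=10, I=1
400 + 50 + 10 + 10 + 1 = 471

471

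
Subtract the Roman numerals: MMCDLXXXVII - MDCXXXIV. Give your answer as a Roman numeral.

MMCDLXXXVII = 2487
MDCXXXIV = 1634
2487 - 1634 = 853

DCCCLIII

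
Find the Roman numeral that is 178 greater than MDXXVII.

MDXXVII = 1527
1527 + 178 = 1705

MDCCV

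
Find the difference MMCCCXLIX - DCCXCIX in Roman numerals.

MMCCCXLIX = 2349
DCCXCIX = 799
2349 - 799 = 1550

MDL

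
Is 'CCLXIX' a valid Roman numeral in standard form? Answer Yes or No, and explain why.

'CCLXIX': Check the rules: uses only the symbols I, V, X, L, C, D, M; no symbol is repeated more than three times in a row; V, L and D each appear at most once; the only place a smaller symbol precedes a larger one is the allowed subtractive pair IX, the symbol right after such a pair (if any) is smaller than the pair's first symbol, and otherwise the values never increase from left to right. Value: C (100) + C (100) + L (50) + X (10) + IX (9) = 269. So it is a valid standard Roman numeral.

Yes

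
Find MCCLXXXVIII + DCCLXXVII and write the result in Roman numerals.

MCCLXXXVIII = 1288
DCCLXXVII = 777
1288 + 777 = 2065

MMLXV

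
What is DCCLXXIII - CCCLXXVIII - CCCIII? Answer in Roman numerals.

DCCLXXIII = 773, CCCLXXVIII = 378, CCCIII = 303
773 - 378 = 395
395 - 303 = 92

XCII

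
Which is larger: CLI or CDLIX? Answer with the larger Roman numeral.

CLI = 151
CDLIX = 459
459 is larger

CDLIX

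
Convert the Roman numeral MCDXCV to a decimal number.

MCDXCV: M=1000, CD=400, XC=90, V=5
1000 + 400 + 90 + 5 = 1495

1495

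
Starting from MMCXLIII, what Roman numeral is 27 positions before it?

MMCXLIII = 2143
2143 - 27 = 2116

MMCXVI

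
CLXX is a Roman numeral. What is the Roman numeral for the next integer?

CLXX = 170; next is 171

CLXXI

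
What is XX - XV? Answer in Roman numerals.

XX = 20
XV = 15
20 - 15 = 5

V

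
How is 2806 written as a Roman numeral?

Convert 2806 to Roman numerals:
  2806 contains 2×1000 (MM)
  806 contains 1×500 (D)
  306 contains 3×100 (CCC)
  6 contains 1×5 (V)
  1 contains 1×1 (I)

MMDCCCVI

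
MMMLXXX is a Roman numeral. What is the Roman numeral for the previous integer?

MMMLXXX = 3080, so the previous integer is 3080 - 1 = 3079

MMMLXXIX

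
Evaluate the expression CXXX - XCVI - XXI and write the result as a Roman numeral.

CXXX = 130, XCVI = 96, XXI = 21
130 - 96 = 34
34 - 21 = 13

XIII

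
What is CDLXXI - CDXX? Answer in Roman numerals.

CDLXXI = 471
CDXX = 420
471 - 420 = 51

LI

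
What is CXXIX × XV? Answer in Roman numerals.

CXXIX = 129
XV = 15
129 × 15 = 1935

MCMXXXV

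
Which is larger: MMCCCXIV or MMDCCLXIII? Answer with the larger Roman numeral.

MMCCCXIV = 2314
MMDCCLXIII = 2763
2763 is larger

MMDCCLXIII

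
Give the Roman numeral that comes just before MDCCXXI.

MDCCXXI = 1721; previous is 1720

MDCCXX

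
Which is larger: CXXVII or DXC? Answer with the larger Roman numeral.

CXXVII = 127
DXC = 590
590 is larger

DXC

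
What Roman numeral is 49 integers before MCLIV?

MCLIV = 1154
1154 - 49 = 1105

MCV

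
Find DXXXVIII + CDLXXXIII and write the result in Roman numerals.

DXXXVIII = 538
CDLXXXIII = 483
538 + 483 = 1021

MXXI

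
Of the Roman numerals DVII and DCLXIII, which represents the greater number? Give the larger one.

DVII = 507
DCLXIII = 663
663 is larger

DCLXIII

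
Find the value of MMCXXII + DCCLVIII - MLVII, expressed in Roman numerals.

MMCXXII = 2122, DCCLVIII = 758, MLVII = 1057
2122 + 758 = 2880
2880 - 1057 = 1823

MDCCCXXIII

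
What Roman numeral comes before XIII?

XIII = 13, so the previous integer is 13 - 1 = 12

XII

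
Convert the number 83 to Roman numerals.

Convert 83 to Roman numerals:
  83 contains 1×50 (L)
  33 contains 3×10 (XXX)
  3 contains 3×1 (III)

LXXXIII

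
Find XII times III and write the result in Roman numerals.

XII = 12
III = 3
12 × 3 = 36

XXXVI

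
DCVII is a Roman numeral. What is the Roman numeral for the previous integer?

DCVII = 607, so the previous integer is 607 - 1 = 606

DCVI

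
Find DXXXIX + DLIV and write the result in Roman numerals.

DXXXIX = 539
DLIV = 554
539 + 554 = 1093

MXCIII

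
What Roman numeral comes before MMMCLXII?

MMMCLXII = 3162, so the previous integer is 3162 - 1 = 3161

MMMCLXI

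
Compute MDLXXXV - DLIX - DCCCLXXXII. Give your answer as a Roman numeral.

MDLXXXV = 1585, DLIX = 559, DCCCLXXXII = 882
1585 - 559 = 1026
1026 - 882 = 144

CXLIV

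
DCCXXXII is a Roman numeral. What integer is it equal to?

DCCXXXII: D=500, C=100, C=100, X=10, X=10, X=10, I=1, I=1
500 + 100 + 100 + 10 + 10 + 10 + 1 + 1 = 732

732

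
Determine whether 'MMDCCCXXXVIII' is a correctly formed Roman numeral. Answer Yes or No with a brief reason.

'MMDCCCXXXVIII': Check the rules: uses only the symbols I, V, X, L, C, D, M; no symbol is repeated more than three times in a row; V, L and D each appear at most once; no smaller symbol precedes a larger one (values never increase from left to right). Value: M (1000) + M (1000) + D (500) + C (100) + C (100) + C (100) + X (10) + X (10) + X (10) + V (5) + I (1) + I (1) + I (1) = 2838. So it is a valid standard Roman numeral.

Yes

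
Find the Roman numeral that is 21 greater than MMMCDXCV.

MMMCDXCV = 3495
3495 + 21 = 3516

MMMDXVI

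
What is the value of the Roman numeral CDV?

CDV: CD=400, V=5
400 + 5 = 405

405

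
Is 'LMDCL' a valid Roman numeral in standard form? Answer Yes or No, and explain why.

'LMDCL': L should not appear more than once

No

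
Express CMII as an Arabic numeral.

CMII: CM=900, I=1, I=1
900 + 1 + 1 = 902

902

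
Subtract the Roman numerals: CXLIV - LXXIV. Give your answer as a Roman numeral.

CXLIV = 144
LXXIV = 74
144 - 74 = 70

LXX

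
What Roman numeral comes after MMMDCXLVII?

MMMDCXLVII = 3647, so the next integer is 3647 + 1 = 3648

MMMDCXLVIII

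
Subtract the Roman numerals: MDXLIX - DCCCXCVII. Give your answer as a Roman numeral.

MDXLIX = 1549
DCCCXCVII = 897
1549 - 897 = 652

DCLII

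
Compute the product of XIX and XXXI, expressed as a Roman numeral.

XIX = 19
XXXI = 31
19 × 31 = 589

DLXXXIX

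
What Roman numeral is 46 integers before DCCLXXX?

DCCLXXX = 780
780 - 46 = 734

DCCXXXIV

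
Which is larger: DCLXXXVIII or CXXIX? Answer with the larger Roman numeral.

DCLXXXVIII = 688
CXXIX = 129
688 is larger

DCLXXXVIII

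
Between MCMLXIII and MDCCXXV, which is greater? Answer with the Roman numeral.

MCMLXIII = 1963
MDCCXXV = 1725
1963 is larger

MCMLXIII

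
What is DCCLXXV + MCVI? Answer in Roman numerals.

DCCLXXV = 775
MCVI = 1106
775 + 1106 = 1881

MDCCCLXXXI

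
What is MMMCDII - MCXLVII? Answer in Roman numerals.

MMMCDII = 3402
MCXLVII = 1147
3402 - 1147 = 2255

MMCCLV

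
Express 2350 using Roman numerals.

Convert 2350 to Roman numerals:
  2350 contains 2×1000 (MM)
  350 contains 3×100 (CCC)
  50 contains 1×50 (L)

MMCCCL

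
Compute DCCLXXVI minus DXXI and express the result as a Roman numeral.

DCCLXXVI = 776
DXXI = 521
776 - 521 = 255

CCLV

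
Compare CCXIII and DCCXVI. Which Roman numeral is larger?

CCXIII = 213
DCCXVI = 716
716 is larger

DCCXVI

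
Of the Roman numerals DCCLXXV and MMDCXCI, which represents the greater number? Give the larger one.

DCCLXXV = 775
MMDCXCI = 2691
2691 is larger

MMDCXCI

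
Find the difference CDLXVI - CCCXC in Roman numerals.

CDLXVI = 466
CCCXC = 390
466 - 390 = 76

LXXVI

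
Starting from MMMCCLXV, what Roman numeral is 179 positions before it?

MMMCCLXV = 3265
3265 - 179 = 3086

MMMLXXXVI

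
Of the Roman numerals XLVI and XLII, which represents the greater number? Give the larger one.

XLVI = 46
XLII = 42
46 is larger

XLVI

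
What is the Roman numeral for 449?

Convert 449 to Roman numerals:
  449 contains 1×400 (CD)
  49 contains 1×40 (XL)
  9 contains 1×9 (IX)

CDXLIX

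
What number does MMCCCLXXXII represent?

MMCCCLXXXII: M=1000, M=1000, C=100, C=100, C=100, L=50, X=10, X=10, X=10, I=1, I=1
1000 + 1000 + 100 + 100 + 100 + 50 + 10 + 10 + 10 + 1 + 1 = 2382

2382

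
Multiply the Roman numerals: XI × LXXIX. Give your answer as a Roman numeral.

XI = 11
LXXIX = 79
11 × 79 = 869

DCCCLXIX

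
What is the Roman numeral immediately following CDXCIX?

CDXCIX = 499, so the next integer is 499 + 1 = 500

D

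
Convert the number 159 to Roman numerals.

Convert 159 to Roman numerals:
  159 contains 1×100 (C)
  59 contains 1×50 (L)
  9 contains 1×9 (IX)

CLIX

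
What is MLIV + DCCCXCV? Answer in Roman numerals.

MLIV = 1054
DCCCXCV = 895
1054 + 895 = 1949

MCMXLIX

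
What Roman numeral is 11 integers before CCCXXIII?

CCCXXIII = 323
323 - 11 = 312

CCCXII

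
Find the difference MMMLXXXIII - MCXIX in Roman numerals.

MMMLXXXIII = 3083
MCXIX = 1119
3083 - 1119 = 1964

MCMLXIV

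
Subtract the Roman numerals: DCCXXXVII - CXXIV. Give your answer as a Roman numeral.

DCCXXXVII = 737
CXXIV = 124
737 - 124 = 613

DCXIII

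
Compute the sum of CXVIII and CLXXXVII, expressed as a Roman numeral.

CXVIII = 118
CLXXXVII = 187
118 + 187 = 305

CCCV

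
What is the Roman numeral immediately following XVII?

XVII = 17; next is 18

XVIII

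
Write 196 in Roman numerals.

Convert 196 to Roman numerals:
  196 contains 1×100 (C)
  96 contains 1×90 (XC)
  6 contains 1×5 (V)
  1 contains 1×1 (I)

CXCVI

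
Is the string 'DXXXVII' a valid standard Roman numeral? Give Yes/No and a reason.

'DXXXVII': Check the rules: uses only the symbols I, V, X, L, C, D, M; no symbol is repeated more than three times in a row; V, L and D each appear at most once; no smaller symbol precedes a larger one (values never increase from left to right). Value: D (500) + X (10) + X (10) + X (10) + V (5) + I (1) + I (1) = 537. So it is a valid standard Roman numeral.

Yes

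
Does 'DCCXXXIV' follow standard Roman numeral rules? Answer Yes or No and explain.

'DCCXXXIV': Check the rules: uses only the symbols I, V, X, L, C, D, M; no symbol is repeated more than three times in a row; V, L and D each appear at most once; the only place a smaller symbol precedes a larger one is the allowed subtractive pair IV, the symbol right after such a pair (if any) is smaller than the pair's first symbol, and otherwise the values never increase from left to right. Value: D (500) + C (100) + C (100) + X (10) + X (10) + X (10) + IV (4) = 734. So it is a valid standard Roman numeral.

Yes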